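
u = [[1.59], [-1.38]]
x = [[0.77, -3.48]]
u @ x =[[1.22, -5.53], [-1.06, 4.80]]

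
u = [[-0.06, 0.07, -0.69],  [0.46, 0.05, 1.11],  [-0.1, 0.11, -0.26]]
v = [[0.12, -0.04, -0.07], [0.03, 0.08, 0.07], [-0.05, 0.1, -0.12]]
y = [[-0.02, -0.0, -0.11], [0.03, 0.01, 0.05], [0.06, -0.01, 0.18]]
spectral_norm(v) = 0.17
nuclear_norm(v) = 0.42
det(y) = 0.00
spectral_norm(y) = 0.23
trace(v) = 0.08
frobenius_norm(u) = 1.42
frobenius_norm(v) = 0.24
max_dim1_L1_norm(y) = 0.25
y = v @ u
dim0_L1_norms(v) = [0.2, 0.22, 0.26]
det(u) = -0.03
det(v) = -0.00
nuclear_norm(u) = 1.71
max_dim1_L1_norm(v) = 0.27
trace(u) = -0.27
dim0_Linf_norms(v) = [0.12, 0.1, 0.12]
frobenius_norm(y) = 0.23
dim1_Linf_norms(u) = [0.69, 1.11, 0.26]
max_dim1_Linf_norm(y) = 0.18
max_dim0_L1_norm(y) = 0.34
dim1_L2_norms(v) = [0.14, 0.11, 0.16]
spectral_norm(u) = 1.40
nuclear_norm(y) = 0.26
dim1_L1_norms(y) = [0.13, 0.09, 0.25]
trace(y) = 0.17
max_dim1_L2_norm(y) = 0.19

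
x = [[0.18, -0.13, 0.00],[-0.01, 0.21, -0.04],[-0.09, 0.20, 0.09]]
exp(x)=[[1.2,-0.16,0.0], [-0.01,1.23,-0.05], [-0.10,0.24,1.09]]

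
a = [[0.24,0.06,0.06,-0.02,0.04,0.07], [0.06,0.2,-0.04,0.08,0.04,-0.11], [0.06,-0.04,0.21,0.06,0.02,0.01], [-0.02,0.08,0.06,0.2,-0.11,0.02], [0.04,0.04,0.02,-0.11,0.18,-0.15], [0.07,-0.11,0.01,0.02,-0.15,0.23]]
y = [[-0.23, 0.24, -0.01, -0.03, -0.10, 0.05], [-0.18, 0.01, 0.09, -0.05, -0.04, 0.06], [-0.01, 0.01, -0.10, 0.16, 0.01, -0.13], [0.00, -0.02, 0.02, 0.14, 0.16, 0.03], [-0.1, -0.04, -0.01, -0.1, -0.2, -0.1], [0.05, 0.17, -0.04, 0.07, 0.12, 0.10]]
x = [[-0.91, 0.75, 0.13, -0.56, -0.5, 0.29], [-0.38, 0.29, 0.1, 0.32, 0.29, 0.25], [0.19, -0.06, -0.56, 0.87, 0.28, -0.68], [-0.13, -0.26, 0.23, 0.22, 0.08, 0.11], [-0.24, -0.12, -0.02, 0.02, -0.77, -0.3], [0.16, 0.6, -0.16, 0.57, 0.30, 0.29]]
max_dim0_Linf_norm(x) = 0.91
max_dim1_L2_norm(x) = 1.43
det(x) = 0.00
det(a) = -0.00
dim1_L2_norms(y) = [0.35, 0.22, 0.23, 0.22, 0.27, 0.25]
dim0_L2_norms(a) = [0.27, 0.26, 0.23, 0.25, 0.27, 0.3]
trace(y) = -0.28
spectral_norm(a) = 0.43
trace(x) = -1.44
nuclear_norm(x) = 4.94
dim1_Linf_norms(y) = [0.24, 0.18, 0.16, 0.16, 0.2, 0.17]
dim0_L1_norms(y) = [0.57, 0.49, 0.27, 0.55, 0.63, 0.47]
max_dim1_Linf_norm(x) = 0.91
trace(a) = 1.26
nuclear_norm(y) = 1.22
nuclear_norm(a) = 1.26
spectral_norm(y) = 0.44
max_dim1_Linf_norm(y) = 0.24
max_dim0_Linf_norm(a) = 0.24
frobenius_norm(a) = 0.65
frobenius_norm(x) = 2.46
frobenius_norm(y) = 0.64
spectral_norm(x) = 1.77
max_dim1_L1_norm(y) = 0.66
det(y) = -0.00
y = a @ x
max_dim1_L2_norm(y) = 0.35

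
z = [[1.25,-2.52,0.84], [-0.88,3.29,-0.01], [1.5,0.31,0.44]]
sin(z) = [[-0.11, 0.83, 0.42], [0.32, -0.46, 0.23], [0.84, 1.12, 0.16]]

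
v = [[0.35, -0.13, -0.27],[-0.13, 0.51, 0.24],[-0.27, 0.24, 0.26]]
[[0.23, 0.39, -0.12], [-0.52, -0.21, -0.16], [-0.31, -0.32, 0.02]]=v @ [[0.33, 0.47, -0.82], [-0.94, 0.13, -0.3], [0.03, -0.88, -0.48]]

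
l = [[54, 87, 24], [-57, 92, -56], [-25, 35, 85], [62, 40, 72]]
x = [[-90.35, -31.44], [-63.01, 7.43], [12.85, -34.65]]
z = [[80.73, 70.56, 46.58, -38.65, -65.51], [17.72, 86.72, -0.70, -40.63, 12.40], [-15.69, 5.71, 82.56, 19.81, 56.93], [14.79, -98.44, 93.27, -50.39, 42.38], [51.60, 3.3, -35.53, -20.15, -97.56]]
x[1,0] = -63.01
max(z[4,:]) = 51.6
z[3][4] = 42.38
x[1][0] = -63.01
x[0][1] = -31.44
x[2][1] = -34.65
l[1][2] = -56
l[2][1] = 35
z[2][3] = 19.81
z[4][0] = 51.6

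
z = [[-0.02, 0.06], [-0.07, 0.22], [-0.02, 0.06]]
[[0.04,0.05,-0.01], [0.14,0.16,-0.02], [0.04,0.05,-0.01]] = z @ [[0.79, -0.68, -0.84], [0.88, 0.53, -0.37]]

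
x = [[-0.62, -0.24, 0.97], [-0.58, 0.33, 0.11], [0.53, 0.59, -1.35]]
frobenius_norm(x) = 2.07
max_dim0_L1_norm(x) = 2.43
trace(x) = -1.64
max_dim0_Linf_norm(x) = 1.35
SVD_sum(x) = [[-0.52,-0.34,0.99], [-0.11,-0.07,0.22], [0.69,0.45,-1.32]] + [[-0.11, 0.09, -0.02], [-0.47, 0.41, -0.1], [-0.16, 0.14, -0.04]] + [[0.00,0.0,0.00],[-0.00,-0.00,-0.0],[0.00,0.0,0.00]]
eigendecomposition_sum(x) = [[-0.55, -0.32, 1.00], [-0.18, -0.10, 0.32], [0.70, 0.41, -1.26]] + [[0.02, -0.01, 0.02], [0.04, -0.02, 0.02], [0.03, -0.01, 0.02]] + [[-0.09, 0.09, -0.05], [-0.44, 0.45, -0.23], [-0.19, 0.2, -0.1]]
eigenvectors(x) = [[0.61, 0.48, 0.19], [0.19, 0.72, 0.90], [-0.77, 0.50, 0.39]]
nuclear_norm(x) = 2.64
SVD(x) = [[-0.6, -0.21, 0.77], [-0.13, -0.93, -0.36], [0.79, -0.31, 0.52]] @ diag([1.9578036232380782, 0.6772986726236528, 0.008454637667708483]) @ [[0.44, 0.29, -0.85], [0.74, -0.65, 0.17], [0.5, 0.7, 0.50]]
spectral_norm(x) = 1.96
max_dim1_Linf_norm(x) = 1.35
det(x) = -0.01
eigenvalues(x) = [-1.92, 0.02, 0.26]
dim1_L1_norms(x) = [1.83, 1.02, 2.47]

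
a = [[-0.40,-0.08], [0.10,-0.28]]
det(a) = 0.120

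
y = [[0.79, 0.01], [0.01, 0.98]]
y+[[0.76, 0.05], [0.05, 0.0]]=[[1.55, 0.06], [0.06, 0.98]]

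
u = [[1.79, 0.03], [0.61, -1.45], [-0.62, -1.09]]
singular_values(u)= [2.0, 1.8]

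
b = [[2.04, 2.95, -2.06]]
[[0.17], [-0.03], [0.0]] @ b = [[0.35, 0.50, -0.35], [-0.06, -0.09, 0.06], [0.0, 0.00, 0.00]]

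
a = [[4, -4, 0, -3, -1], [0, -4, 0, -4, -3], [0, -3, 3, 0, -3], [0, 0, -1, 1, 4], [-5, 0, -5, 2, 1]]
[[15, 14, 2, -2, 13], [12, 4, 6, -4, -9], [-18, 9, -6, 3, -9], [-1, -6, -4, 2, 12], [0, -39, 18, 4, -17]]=a @ [[2, 3, 0, 0, 4], [2, 1, 0, -1, 0], [-4, 4, -4, 0, 0], [-5, -2, 0, 2, 0], [0, 0, -2, 0, 3]]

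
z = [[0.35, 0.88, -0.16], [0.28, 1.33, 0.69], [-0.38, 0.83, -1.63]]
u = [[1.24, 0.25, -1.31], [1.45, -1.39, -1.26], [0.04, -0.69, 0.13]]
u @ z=[[1.00, 0.34, 2.11],[0.6, -1.62, 0.86],[-0.23, -0.77, -0.69]]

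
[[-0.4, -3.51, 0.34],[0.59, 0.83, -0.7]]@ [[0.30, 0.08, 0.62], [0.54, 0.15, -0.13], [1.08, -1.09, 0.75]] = [[-1.65, -0.93, 0.46],[-0.13, 0.93, -0.27]]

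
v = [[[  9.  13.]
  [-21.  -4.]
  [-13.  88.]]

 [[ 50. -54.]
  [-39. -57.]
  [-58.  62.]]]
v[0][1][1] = -4.0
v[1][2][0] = -58.0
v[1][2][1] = 62.0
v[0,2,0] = -13.0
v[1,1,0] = -39.0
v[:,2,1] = [88.0, 62.0]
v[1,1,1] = -57.0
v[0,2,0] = -13.0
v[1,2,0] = -58.0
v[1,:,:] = [[50.0, -54.0], [-39.0, -57.0], [-58.0, 62.0]]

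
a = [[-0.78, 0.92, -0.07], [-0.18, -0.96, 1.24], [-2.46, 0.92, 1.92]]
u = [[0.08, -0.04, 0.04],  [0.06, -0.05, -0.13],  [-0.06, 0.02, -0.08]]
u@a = [[-0.15,  0.15,  0.02],  [0.28,  -0.02,  -0.32],  [0.24,  -0.15,  -0.12]]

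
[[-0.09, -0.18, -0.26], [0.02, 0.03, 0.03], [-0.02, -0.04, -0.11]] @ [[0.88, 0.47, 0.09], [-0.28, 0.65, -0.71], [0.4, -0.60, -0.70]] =[[-0.13,-0.0,0.3], [0.02,0.01,-0.04], [-0.05,0.03,0.10]]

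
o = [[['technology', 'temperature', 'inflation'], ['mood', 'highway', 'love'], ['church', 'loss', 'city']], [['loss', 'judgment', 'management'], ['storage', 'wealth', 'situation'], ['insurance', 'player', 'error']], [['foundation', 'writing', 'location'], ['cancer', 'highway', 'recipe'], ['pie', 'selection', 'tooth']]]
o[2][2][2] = 'tooth'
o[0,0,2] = 'inflation'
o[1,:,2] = ['management', 'situation', 'error']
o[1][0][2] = 'management'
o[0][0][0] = 'technology'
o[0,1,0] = 'mood'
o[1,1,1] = 'wealth'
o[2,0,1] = 'writing'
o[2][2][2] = 'tooth'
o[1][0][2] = 'management'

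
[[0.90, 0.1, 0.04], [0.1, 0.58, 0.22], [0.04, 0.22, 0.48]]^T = [[0.9, 0.10, 0.04], [0.1, 0.58, 0.22], [0.04, 0.22, 0.48]]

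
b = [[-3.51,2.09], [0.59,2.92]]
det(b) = -11.48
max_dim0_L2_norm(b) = 3.59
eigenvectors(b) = [[-1.00, -0.3],  [0.09, -0.95]]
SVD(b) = [[-0.92, -0.39],[-0.39, 0.92]] @ diag([4.2890080828098895, 2.677145805814736]) @ [[0.7,  -0.71],[0.71,  0.70]]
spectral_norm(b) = 4.29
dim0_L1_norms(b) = [4.1, 5.01]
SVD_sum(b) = [[-2.76, 2.82],[-1.17, 1.19]] + [[-0.75, -0.73], [1.76, 1.73]]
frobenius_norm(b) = 5.06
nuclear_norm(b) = 6.97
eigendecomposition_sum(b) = [[-3.60, 1.14], [0.32, -0.1]] + [[0.09,0.95], [0.27,3.02]]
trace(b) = -0.59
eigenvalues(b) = [-3.7, 3.11]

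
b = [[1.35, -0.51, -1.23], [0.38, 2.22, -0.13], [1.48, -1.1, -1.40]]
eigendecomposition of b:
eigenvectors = [[0.64, 0.67, 0.09], [-0.06, -0.07, -0.94], [0.77, 0.74, 0.32]]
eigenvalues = [-0.09, 0.03, 2.23]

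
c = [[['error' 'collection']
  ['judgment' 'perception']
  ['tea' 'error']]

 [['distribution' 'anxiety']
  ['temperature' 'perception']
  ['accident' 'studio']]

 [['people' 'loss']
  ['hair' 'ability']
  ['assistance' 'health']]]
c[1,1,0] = 'temperature'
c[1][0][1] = 'anxiety'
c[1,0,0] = 'distribution'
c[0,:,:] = [['error', 'collection'], ['judgment', 'perception'], ['tea', 'error']]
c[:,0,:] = [['error', 'collection'], ['distribution', 'anxiety'], ['people', 'loss']]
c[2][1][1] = 'ability'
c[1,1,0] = 'temperature'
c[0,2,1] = 'error'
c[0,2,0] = 'tea'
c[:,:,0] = [['error', 'judgment', 'tea'], ['distribution', 'temperature', 'accident'], ['people', 'hair', 'assistance']]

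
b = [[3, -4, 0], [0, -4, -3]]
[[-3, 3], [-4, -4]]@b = [[-9, 0, -9], [-12, 32, 12]]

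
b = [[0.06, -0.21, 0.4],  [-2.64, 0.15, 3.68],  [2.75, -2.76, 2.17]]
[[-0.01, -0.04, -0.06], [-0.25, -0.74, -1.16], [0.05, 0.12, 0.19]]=b@[[0.04,0.11,0.17],[-0.01,-0.03,-0.05],[-0.04,-0.12,-0.19]]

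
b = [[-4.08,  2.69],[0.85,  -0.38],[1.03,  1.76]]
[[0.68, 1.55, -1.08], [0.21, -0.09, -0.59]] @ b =[[-2.57,-0.66], [-1.54,-0.44]]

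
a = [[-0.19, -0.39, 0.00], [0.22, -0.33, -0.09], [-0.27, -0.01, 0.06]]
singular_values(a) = [0.51, 0.41, 0.0]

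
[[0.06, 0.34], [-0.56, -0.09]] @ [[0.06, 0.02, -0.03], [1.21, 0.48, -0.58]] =[[0.42, 0.16, -0.20],[-0.14, -0.05, 0.07]]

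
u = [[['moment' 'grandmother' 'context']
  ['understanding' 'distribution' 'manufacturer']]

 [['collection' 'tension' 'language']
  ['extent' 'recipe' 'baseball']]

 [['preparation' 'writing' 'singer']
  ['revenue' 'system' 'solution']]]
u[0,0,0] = 'moment'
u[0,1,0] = 'understanding'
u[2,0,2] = 'singer'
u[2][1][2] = 'solution'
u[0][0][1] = 'grandmother'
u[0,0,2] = 'context'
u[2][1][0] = 'revenue'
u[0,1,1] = 'distribution'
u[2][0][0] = 'preparation'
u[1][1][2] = 'baseball'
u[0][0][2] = 'context'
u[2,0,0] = 'preparation'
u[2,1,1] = 'system'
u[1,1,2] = 'baseball'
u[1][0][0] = 'collection'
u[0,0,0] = 'moment'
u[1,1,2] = 'baseball'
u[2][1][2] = 'solution'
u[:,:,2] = [['context', 'manufacturer'], ['language', 'baseball'], ['singer', 'solution']]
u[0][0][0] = 'moment'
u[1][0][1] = 'tension'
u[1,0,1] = 'tension'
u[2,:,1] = ['writing', 'system']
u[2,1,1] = 'system'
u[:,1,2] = ['manufacturer', 'baseball', 'solution']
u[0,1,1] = 'distribution'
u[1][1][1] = 'recipe'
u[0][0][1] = 'grandmother'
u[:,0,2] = ['context', 'language', 'singer']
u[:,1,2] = ['manufacturer', 'baseball', 'solution']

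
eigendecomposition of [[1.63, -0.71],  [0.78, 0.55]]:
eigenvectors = [[0.50+0.47j, (0.5-0.47j)], [(0.72+0j), (0.72-0j)]]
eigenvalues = [(1.09+0.51j), (1.09-0.51j)]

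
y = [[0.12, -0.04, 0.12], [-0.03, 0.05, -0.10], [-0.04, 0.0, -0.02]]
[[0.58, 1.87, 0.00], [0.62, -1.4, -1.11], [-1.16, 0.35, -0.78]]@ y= [[0.01, 0.07, -0.12],  [0.16, -0.09, 0.24],  [-0.12, 0.06, -0.16]]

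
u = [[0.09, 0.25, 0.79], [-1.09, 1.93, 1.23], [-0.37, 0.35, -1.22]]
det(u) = -0.43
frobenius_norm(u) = 2.98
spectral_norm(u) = 2.61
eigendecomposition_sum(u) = [[-0.25, 0.38, 0.09], [-1.38, 2.05, 0.47], [-0.13, 0.19, 0.04]] + [[0.23, -0.05, 0.09], [0.16, -0.04, 0.06], [-0.02, 0.0, -0.01]] + [[0.11, -0.08, 0.62], [0.12, -0.09, 0.70], [-0.22, 0.16, -1.26]]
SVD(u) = [[0.23, -0.39, 0.89], [0.96, 0.21, -0.16], [-0.12, 0.90, 0.43]] @ diag([2.6087997952840096, 1.4314499461538277, 0.11625265494737391]) @ [[-0.38, 0.72, 0.58],[-0.41, 0.43, -0.80],[0.83, 0.54, -0.14]]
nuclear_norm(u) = 4.16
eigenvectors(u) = [[0.18, 0.82, -0.39], [0.98, 0.57, -0.45], [0.09, -0.07, 0.8]]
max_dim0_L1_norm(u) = 3.24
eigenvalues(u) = [1.84, 0.19, -1.23]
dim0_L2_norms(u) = [1.15, 1.98, 1.9]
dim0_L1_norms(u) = [1.55, 2.53, 3.24]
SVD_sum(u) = [[-0.23, 0.44, 0.35],[-0.95, 1.81, 1.47],[0.12, -0.23, -0.19]] + [[0.23,-0.24,0.45], [-0.12,0.13,-0.24], [-0.53,0.55,-1.03]] + [[0.09,0.06,-0.01], [-0.02,-0.01,0.00], [0.04,0.03,-0.01]]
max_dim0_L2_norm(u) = 1.98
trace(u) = 0.80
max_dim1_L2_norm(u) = 2.53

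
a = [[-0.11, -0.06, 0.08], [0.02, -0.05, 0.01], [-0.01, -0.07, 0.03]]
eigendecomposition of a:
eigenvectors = [[-0.92,  -0.41,  0.34], [0.36,  -0.41,  0.53], [0.13,  -0.82,  0.77]]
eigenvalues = [-0.1, -0.01, -0.02]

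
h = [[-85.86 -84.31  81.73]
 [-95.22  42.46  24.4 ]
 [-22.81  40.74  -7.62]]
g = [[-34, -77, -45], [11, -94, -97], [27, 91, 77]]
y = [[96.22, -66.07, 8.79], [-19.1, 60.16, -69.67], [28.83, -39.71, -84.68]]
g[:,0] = [-34, 11, 27]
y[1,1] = 60.16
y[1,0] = -19.1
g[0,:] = [-34, -77, -45]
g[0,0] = -34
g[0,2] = -45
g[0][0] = -34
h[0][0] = -85.86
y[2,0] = 28.83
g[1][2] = -97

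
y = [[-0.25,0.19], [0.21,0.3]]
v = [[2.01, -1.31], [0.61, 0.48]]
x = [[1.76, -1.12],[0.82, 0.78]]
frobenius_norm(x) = 2.37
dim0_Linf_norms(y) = [0.25, 0.3]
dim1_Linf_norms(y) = [0.25, 0.3]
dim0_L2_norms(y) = [0.33, 0.36]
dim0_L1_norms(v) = [2.62, 1.79]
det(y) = -0.11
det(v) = 1.76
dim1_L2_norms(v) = [2.4, 0.78]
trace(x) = 2.54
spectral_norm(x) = 2.11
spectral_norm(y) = 0.37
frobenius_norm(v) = 2.52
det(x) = 2.29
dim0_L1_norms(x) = [2.58, 1.9]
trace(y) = 0.05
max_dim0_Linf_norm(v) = 2.01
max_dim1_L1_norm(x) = 2.88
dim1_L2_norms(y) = [0.31, 0.37]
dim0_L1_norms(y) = [0.46, 0.49]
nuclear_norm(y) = 0.68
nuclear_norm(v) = 3.14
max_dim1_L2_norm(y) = 0.37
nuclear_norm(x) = 3.20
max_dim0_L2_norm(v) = 2.1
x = v + y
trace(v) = 2.49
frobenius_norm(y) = 0.48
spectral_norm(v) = 2.41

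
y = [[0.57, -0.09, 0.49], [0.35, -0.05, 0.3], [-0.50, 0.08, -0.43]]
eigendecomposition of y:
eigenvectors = [[-0.68, 0.64, -0.1], [-0.45, -0.13, 0.95], [0.59, -0.76, 0.29]]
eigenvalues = [0.09, -0.0, 0.0]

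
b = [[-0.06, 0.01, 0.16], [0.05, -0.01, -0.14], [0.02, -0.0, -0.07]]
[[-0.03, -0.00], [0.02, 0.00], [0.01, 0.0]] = b@ [[0.07, -0.20],[-0.1, 0.06],[-0.14, -0.09]]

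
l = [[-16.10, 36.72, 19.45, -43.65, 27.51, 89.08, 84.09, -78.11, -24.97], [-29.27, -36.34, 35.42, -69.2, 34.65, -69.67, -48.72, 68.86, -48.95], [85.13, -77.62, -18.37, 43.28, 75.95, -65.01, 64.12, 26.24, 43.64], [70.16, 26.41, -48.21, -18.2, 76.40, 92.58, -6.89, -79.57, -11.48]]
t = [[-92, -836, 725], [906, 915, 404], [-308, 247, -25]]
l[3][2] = -48.21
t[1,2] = 404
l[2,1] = -77.62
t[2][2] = -25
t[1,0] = 906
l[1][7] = 68.86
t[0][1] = -836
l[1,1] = -36.34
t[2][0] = -308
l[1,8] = -48.95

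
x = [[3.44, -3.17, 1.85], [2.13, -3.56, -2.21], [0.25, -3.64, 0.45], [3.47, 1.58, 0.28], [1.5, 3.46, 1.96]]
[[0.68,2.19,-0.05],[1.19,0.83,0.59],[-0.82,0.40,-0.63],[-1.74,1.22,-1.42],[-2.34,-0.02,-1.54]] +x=[[4.12, -0.98, 1.80], [3.32, -2.73, -1.62], [-0.57, -3.24, -0.18], [1.73, 2.80, -1.14], [-0.84, 3.44, 0.42]]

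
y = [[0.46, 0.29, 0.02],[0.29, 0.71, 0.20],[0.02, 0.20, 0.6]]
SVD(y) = [[-0.45, 0.48, 0.76],[-0.78, 0.20, -0.59],[-0.43, -0.86, 0.29]] @ diag([0.9856818869803011, 0.5430791785505539, 0.24123893446914516]) @ [[-0.45, -0.78, -0.43], [0.48, 0.20, -0.86], [0.76, -0.59, 0.29]]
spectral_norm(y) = 0.99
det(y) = 0.13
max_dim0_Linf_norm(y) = 0.71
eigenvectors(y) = [[-0.45, -0.76, -0.48],[-0.78, 0.59, -0.2],[-0.43, -0.29, 0.86]]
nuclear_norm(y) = 1.77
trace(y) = 1.77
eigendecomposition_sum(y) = [[0.20, 0.35, 0.19], [0.35, 0.61, 0.33], [0.19, 0.33, 0.18]] + [[0.14, -0.11, 0.05], [-0.11, 0.08, -0.04], [0.05, -0.04, 0.02]] + [[0.12, 0.05, -0.22],[0.05, 0.02, -0.09],[-0.22, -0.09, 0.4]]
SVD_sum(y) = [[0.2,0.35,0.19],  [0.35,0.61,0.33],  [0.19,0.33,0.18]] + [[0.12, 0.05, -0.22], [0.05, 0.02, -0.09], [-0.22, -0.09, 0.4]] + [[0.14, -0.11, 0.05], [-0.11, 0.08, -0.04], [0.05, -0.04, 0.02]]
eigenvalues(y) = [0.99, 0.24, 0.54]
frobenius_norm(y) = 1.15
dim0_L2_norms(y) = [0.54, 0.79, 0.63]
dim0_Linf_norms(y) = [0.46, 0.71, 0.6]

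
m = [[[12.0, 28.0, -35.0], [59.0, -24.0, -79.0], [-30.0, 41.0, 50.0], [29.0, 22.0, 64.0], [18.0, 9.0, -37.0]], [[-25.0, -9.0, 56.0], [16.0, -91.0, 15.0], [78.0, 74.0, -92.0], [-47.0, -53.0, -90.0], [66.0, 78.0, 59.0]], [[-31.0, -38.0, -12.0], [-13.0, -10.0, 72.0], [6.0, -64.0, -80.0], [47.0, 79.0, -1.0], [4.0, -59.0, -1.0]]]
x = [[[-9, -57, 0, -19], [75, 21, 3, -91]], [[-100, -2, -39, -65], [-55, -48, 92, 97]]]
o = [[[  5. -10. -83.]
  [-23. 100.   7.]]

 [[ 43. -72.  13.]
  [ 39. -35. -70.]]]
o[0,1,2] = 7.0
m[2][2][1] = -64.0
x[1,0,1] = -2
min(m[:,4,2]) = -37.0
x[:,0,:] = [[-9, -57, 0, -19], [-100, -2, -39, -65]]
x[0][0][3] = -19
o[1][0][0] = 43.0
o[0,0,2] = -83.0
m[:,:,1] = [[28.0, -24.0, 41.0, 22.0, 9.0], [-9.0, -91.0, 74.0, -53.0, 78.0], [-38.0, -10.0, -64.0, 79.0, -59.0]]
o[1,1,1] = -35.0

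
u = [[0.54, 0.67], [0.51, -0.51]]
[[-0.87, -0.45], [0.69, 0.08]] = u@ [[0.03, -0.29],[-1.33, -0.44]]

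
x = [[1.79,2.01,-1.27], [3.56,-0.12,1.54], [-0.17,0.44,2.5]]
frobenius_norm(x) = 5.51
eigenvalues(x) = [-2.21, 3.6, 2.78]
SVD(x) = [[-0.39, -0.72, -0.57], [-0.91, 0.18, 0.38], [-0.17, 0.67, -0.73]] @ diag([4.177742098635231, 3.1905468515972166, 1.6601450975905663]) @ [[-0.93, -0.18, -0.32], [-0.24, -0.37, 0.90], [0.28, -0.91, -0.30]]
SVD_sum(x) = [[1.51, 0.29, 0.52], [3.52, 0.68, 1.20], [0.67, 0.13, 0.23]] + [[0.54, 0.86, -2.07], [-0.14, -0.22, 0.53], [-0.5, -0.79, 1.91]] + [[-0.26,  0.86,  0.29],[0.18,  -0.58,  -0.19],[-0.34,  1.1,  0.37]]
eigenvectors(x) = [[0.47, -0.67, 0.11], [-0.88, -0.72, 0.57], [0.10, -0.18, 0.81]]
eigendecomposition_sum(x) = [[-0.7,0.76,-0.44], [1.3,-1.42,0.81], [-0.15,0.16,-0.09]] + [[2.59,1.26,-1.24], [2.78,1.35,-1.33], [0.71,0.35,-0.34]] + [[-0.10, -0.01, 0.41], [-0.52, -0.05, 2.06], [-0.74, -0.07, 2.93]]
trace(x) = 4.17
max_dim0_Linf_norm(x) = 3.56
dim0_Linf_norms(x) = [3.56, 2.01, 2.5]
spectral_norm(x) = 4.18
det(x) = -22.13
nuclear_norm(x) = 9.03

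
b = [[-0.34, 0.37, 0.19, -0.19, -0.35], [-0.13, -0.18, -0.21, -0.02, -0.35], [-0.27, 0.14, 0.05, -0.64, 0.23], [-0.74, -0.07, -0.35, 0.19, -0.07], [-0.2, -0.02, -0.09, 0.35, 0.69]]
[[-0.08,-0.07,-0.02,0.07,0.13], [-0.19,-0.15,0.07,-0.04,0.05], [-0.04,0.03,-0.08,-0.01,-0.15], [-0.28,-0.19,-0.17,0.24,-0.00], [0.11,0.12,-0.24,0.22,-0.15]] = b @ [[0.23, 0.15, 0.2, -0.28, -0.0], [0.10, 0.08, -0.2, 0.18, 0.1], [0.30, 0.16, 0.1, -0.05, 0.13], [0.09, 0.01, -0.08, 0.22, 0.17], [0.22, 0.23, -0.24, 0.13, -0.28]]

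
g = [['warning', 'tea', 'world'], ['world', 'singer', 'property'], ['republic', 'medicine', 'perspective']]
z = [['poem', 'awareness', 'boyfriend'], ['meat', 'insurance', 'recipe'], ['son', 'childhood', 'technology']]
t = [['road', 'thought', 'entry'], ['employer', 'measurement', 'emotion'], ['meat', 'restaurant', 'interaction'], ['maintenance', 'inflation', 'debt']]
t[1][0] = 'employer'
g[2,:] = ['republic', 'medicine', 'perspective']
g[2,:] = ['republic', 'medicine', 'perspective']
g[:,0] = ['warning', 'world', 'republic']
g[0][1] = 'tea'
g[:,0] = ['warning', 'world', 'republic']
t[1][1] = 'measurement'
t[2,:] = ['meat', 'restaurant', 'interaction']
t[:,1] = ['thought', 'measurement', 'restaurant', 'inflation']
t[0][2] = 'entry'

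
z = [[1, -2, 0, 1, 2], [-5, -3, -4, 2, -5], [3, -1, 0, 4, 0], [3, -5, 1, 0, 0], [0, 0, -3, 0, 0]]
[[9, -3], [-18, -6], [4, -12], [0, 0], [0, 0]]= z@ [[0, 0], [0, 0], [0, 0], [1, -3], [4, 0]]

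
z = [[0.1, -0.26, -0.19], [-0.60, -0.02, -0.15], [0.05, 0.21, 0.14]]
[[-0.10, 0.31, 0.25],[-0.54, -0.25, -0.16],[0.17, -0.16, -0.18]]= z @[[0.76, 0.6, 0.20], [0.30, -0.44, -1.19], [0.50, -0.69, 0.44]]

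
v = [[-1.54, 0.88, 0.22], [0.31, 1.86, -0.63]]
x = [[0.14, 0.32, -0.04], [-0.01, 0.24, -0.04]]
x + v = [[-1.4, 1.20, 0.18], [0.30, 2.1, -0.67]]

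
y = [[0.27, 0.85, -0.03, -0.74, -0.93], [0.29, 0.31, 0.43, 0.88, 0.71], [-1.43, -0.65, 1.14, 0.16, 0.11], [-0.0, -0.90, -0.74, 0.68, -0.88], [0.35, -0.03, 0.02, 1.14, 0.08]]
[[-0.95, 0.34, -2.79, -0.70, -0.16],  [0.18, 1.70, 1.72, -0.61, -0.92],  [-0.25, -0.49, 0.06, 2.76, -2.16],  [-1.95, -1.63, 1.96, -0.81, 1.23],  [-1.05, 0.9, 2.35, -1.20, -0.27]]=y @ [[-0.07, 1.24, 0.28, -0.33, 1.26], [-0.05, 0.67, -0.99, -1.28, -1.15], [-0.36, 1.43, -0.49, 1.4, -0.88], [-1.02, 0.38, 1.91, -1.03, -0.64], [1.78, 0.26, 0.67, 0.26, 0.02]]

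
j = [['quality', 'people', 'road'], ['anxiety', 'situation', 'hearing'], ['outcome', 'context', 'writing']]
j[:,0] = ['quality', 'anxiety', 'outcome']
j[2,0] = 'outcome'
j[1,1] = 'situation'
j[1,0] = 'anxiety'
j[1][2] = 'hearing'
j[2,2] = 'writing'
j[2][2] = 'writing'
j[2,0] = 'outcome'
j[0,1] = 'people'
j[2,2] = 'writing'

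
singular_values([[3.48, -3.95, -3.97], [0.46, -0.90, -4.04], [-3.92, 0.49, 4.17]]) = [9.12, 2.48, 2.12]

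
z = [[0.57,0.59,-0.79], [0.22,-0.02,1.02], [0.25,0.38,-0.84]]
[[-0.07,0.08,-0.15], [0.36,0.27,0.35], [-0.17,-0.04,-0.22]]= z @ [[0.05, -0.09, 0.24], [0.30, 0.62, -0.09], [0.35, 0.30, 0.29]]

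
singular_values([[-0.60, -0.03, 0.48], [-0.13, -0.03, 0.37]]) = [0.84, 0.19]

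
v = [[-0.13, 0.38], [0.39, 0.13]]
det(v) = -0.17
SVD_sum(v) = [[-0.07, -0.01], [0.4, 0.07]] + [[-0.06,0.39], [-0.01,0.06]]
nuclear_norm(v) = 0.81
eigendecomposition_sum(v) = [[-0.27, 0.19], [0.20, -0.14]] + [[0.14, 0.19], [0.2, 0.27]]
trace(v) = 0.00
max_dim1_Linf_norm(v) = 0.39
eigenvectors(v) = [[-0.81, -0.58], [0.59, -0.82]]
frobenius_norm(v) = 0.57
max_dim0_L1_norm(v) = 0.52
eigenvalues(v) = [-0.41, 0.41]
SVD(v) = [[-0.16, 0.99], [0.99, 0.16]] @ diag([0.41135575546557723, 0.4013557554655772]) @ [[0.99, 0.16], [-0.16, 0.99]]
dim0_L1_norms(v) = [0.52, 0.51]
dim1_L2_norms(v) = [0.4, 0.41]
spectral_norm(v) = 0.41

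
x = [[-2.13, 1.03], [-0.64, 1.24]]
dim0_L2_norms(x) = [2.22, 1.61]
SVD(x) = [[-0.89, -0.46],  [-0.46, 0.89]] @ diag([2.642422371123025, 0.750069338520493]) @ [[0.83,-0.56], [0.56,0.83]]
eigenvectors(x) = [[-0.98, -0.31], [-0.20, -0.95]]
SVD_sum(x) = [[-1.93, 1.32],[-1.01, 0.69]] + [[-0.2,-0.29],[0.37,0.55]]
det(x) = -1.98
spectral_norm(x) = 2.64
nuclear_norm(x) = 3.39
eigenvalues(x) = [-1.92, 1.03]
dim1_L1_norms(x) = [3.16, 1.88]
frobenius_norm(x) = 2.75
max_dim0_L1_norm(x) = 2.77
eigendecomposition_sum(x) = [[-2.06, 0.67], [-0.42, 0.14]] + [[-0.07, 0.36], [-0.22, 1.1]]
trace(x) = -0.89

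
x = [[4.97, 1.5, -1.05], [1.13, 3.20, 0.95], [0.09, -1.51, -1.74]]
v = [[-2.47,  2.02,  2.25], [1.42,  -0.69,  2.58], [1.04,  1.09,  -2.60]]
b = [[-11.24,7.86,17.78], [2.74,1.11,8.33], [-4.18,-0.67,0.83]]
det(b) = -314.79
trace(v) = -5.76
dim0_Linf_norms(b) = [11.24, 7.86, 17.78]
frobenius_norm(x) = 6.77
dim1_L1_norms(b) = [36.88, 12.18, 5.68]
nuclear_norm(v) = 9.21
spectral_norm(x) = 5.72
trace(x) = 6.43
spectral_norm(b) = 23.33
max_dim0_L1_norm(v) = 7.43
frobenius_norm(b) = 24.51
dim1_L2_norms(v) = [3.9, 3.02, 3.0]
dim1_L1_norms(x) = [7.52, 5.28, 3.34]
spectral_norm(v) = 4.54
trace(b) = -9.30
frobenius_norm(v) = 5.78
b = x @ v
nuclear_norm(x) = 10.01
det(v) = 20.49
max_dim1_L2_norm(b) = 22.46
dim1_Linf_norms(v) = [2.47, 2.58, 2.6]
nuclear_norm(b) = 32.48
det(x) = -15.37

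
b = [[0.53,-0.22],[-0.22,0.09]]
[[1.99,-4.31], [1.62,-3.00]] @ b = [[2.00,-0.83],[1.52,-0.63]]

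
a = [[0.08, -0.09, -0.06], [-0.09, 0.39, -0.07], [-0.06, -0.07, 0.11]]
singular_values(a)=[0.42, 0.16, 0.0]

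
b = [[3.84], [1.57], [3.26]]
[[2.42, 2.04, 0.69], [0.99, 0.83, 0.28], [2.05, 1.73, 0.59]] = b @ [[0.63, 0.53, 0.18]]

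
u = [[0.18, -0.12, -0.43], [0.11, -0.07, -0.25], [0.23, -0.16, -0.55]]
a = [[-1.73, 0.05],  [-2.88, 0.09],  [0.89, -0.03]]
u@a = [[-0.35, 0.01],[-0.21, 0.01],[-0.43, 0.01]]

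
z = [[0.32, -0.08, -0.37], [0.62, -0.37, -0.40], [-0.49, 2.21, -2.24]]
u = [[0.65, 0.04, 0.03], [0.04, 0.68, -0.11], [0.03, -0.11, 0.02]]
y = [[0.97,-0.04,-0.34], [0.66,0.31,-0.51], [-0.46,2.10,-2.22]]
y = z + u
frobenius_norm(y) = 3.38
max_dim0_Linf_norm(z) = 2.24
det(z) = -0.02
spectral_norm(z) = 3.19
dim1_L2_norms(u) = [0.65, 0.69, 0.12]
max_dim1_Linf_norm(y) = 2.22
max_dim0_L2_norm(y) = 2.3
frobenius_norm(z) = 3.33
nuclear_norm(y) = 4.45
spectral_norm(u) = 0.72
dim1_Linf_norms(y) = [0.97, 0.66, 2.22]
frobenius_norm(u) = 0.96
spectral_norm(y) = 3.13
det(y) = -0.22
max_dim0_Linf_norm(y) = 2.22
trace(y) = -0.94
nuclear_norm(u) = 1.35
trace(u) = 1.35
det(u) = 0.00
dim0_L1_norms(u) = [0.72, 0.83, 0.16]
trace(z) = -2.29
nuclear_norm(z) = 4.14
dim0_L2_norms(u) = [0.65, 0.69, 0.12]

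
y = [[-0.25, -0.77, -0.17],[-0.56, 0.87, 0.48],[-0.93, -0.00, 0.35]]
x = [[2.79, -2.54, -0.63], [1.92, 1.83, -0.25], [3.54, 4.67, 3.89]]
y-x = [[-3.04, 1.77, 0.46], [-2.48, -0.96, 0.73], [-4.47, -4.67, -3.54]]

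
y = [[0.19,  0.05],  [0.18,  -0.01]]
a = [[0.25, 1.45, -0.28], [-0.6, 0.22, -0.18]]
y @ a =[[0.02, 0.29, -0.06], [0.05, 0.26, -0.05]]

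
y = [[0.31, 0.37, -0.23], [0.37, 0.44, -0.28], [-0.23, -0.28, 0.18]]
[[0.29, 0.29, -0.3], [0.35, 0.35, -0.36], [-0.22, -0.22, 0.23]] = y @ [[0.88, 0.01, -0.07], [0.01, 0.53, -0.4], [-0.07, -0.40, 0.55]]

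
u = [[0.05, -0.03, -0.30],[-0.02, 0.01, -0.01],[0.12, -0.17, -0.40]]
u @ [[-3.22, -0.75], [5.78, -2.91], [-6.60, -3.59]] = [[1.65, 1.13], [0.19, 0.02], [1.27, 1.84]]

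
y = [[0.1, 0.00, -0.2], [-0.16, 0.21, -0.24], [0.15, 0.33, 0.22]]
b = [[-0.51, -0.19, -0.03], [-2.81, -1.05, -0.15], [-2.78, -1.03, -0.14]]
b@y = [[-0.03, -0.05, 0.14], [-0.14, -0.27, 0.78], [-0.13, -0.26, 0.77]]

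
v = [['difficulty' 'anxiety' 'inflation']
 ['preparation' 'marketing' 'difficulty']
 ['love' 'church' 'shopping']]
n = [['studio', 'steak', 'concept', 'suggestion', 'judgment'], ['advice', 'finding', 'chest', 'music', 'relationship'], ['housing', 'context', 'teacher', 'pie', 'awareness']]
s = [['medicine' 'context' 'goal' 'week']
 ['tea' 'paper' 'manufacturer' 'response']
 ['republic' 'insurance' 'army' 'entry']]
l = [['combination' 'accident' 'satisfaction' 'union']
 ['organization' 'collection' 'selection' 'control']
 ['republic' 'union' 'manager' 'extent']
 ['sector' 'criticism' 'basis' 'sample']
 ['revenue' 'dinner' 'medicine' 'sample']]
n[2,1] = 'context'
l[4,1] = 'dinner'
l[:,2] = ['satisfaction', 'selection', 'manager', 'basis', 'medicine']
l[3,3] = 'sample'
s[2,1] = 'insurance'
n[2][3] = 'pie'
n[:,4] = ['judgment', 'relationship', 'awareness']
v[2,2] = 'shopping'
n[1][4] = 'relationship'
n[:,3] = ['suggestion', 'music', 'pie']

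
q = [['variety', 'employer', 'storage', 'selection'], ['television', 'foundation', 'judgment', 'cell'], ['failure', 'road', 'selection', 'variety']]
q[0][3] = 'selection'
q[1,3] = 'cell'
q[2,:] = ['failure', 'road', 'selection', 'variety']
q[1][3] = 'cell'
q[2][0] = 'failure'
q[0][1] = 'employer'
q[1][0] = 'television'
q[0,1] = 'employer'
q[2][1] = 'road'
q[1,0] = 'television'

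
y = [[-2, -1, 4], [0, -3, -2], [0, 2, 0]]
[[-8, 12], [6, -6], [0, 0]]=y @ [[-2, 0], [0, 0], [-3, 3]]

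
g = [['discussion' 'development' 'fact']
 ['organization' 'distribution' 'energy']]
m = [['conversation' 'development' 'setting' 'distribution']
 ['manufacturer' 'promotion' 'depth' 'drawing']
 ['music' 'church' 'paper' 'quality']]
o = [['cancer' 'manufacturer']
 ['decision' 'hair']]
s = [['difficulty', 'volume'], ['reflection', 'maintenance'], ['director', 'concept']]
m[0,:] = ['conversation', 'development', 'setting', 'distribution']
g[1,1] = 'distribution'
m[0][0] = 'conversation'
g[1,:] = ['organization', 'distribution', 'energy']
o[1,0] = 'decision'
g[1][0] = 'organization'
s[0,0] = 'difficulty'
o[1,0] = 'decision'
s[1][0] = 'reflection'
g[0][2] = 'fact'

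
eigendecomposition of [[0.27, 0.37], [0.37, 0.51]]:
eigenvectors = [[-0.81,  -0.59], [0.59,  -0.81]]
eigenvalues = [0.0, 0.78]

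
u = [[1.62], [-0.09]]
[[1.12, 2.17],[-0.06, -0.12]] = u@[[0.69, 1.34]]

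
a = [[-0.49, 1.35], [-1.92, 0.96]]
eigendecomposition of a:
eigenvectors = [[-0.29+0.57j, -0.29-0.57j], [(-0.77+0j), -0.77-0.00j]]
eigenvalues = [(0.24+1.44j), (0.24-1.44j)]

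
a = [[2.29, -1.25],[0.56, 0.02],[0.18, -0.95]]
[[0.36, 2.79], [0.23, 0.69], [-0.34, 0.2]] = a @ [[0.39, 1.23], [0.43, 0.02]]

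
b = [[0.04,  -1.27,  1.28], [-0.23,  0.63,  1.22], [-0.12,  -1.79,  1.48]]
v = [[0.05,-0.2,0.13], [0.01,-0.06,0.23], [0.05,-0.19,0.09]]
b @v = [[0.05, -0.18, -0.17],  [0.06, -0.22, 0.22],  [0.05, -0.15, -0.29]]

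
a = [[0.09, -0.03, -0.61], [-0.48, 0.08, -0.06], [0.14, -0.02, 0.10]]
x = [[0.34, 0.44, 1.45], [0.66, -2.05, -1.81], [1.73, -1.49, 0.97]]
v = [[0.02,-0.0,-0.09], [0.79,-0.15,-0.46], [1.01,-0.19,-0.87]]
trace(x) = -0.74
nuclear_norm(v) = 1.78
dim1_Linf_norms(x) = [1.45, 2.05, 1.73]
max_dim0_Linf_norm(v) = 1.01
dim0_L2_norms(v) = [1.28, 0.24, 0.99]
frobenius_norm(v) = 1.64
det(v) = 0.00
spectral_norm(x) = 3.20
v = x @ a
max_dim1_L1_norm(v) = 2.07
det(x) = 0.46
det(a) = 0.00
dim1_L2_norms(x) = [1.55, 2.81, 2.48]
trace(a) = 0.27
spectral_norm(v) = 1.63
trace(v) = -1.00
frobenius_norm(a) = 0.81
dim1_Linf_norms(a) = [0.61, 0.48, 0.14]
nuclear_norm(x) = 5.76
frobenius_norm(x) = 4.06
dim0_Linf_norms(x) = [1.73, 2.05, 1.81]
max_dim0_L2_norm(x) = 2.57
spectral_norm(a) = 0.62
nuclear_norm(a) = 1.14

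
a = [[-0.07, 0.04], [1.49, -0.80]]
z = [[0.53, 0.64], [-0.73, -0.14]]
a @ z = [[-0.07, -0.05], [1.37, 1.07]]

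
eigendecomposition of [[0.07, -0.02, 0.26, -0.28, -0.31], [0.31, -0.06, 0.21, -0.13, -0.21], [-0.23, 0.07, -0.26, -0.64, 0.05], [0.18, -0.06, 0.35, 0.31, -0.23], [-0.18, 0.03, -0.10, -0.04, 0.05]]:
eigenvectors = [[-0.09+0.45j, (-0.09-0.45j), (-0.01+0j), (-0.15-0j), (-0.15+0j)], [0.18+0.43j, 0.18-0.43j, (0.71+0j), -0.95+0.00j, -0.95-0.00j], [-0.57+0.00j, -0.57-0.00j, -0.41+0.00j, (0.14+0.02j), 0.14-0.02j], [0.35+0.26j, 0.35-0.26j, 0.17+0.00j, -0.09-0.00j, (-0.09+0j)], [(-0.17-0.16j), -0.17+0.16j, (-0.55+0j), 0.22+0.02j, (0.22-0.02j)]]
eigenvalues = [(0.09+0.43j), (0.09-0.43j), (-0.05+0j), (-0.01+0j), (-0.01-0j)]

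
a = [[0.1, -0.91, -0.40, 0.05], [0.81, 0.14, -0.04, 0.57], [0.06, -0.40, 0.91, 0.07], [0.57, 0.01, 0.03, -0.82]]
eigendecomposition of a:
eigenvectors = [[0.28+0.00j, 0.67+0.00j, 0.67-0.00j, (0.18+0j)], [(0.26+0j), -0.09-0.65j, (-0.09+0.65j), (0.24+0j)], [(0.08+0j), (0.12-0.18j), (0.12+0.18j), (-0.95+0j)], [-0.92+0.00j, (0.19-0.2j), (0.19+0.2j), (0.04+0j)]]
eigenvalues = [(-1+0j), (0.17+0.99j), (0.17-0.99j), (1+0j)]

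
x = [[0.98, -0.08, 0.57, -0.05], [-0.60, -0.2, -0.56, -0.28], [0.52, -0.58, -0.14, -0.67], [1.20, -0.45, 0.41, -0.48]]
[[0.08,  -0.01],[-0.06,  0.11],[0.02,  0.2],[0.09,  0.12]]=x @ [[0.08, -0.05], [-0.01, -0.20], [0.01, 0.02], [0.04, -0.17]]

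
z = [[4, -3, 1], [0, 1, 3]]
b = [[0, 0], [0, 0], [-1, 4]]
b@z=[[0, 0, 0], [0, 0, 0], [-4, 7, 11]]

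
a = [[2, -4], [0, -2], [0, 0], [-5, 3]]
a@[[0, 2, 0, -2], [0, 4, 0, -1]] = [[0, -12, 0, 0], [0, -8, 0, 2], [0, 0, 0, 0], [0, 2, 0, 7]]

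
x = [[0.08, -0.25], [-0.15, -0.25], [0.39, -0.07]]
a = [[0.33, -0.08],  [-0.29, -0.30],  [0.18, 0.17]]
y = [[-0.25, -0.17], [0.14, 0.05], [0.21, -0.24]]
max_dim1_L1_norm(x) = 0.46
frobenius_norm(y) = 0.46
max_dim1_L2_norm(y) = 0.32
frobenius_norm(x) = 0.56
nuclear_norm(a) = 0.80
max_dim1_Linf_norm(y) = 0.25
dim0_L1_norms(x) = [0.62, 0.57]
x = a + y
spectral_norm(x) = 0.43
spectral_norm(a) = 0.53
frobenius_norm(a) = 0.59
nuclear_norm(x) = 0.79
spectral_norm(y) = 0.36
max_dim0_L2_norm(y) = 0.36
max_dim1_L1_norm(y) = 0.45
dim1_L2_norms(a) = [0.34, 0.42, 0.25]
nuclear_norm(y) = 0.65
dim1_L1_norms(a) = [0.41, 0.59, 0.35]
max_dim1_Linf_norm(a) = 0.33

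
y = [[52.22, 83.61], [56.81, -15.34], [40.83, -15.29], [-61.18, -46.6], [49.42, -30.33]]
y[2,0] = 40.83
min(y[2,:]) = -15.29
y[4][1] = -30.33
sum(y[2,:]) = 25.54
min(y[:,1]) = -46.6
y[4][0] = 49.42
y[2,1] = -15.29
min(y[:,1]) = -46.6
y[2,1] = -15.29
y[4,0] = 49.42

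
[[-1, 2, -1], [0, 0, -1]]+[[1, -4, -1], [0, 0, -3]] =[[0, -2, -2], [0, 0, -4]]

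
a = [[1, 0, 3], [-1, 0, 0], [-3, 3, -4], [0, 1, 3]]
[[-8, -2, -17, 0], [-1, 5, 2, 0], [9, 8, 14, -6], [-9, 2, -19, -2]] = a @ [[1, -5, -2, 0], [0, -1, -4, -2], [-3, 1, -5, 0]]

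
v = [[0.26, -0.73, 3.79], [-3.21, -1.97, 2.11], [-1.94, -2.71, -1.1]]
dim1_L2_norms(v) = [3.87, 4.32, 3.51]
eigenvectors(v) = [[0.76+0.00j, -0.26+0.40j, (-0.26-0.4j)], [-0.64+0.00j, -0.63+0.00j, (-0.63-0j)], [0.11+0.00j, -0.35-0.50j, -0.35+0.50j]]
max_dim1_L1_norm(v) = 7.29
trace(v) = -2.81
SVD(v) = [[0.45, -0.74, 0.5], [0.8, 0.08, -0.59], [0.40, 0.67, 0.63]] @ diag([5.291362172813805, 4.054741268436676, 1.216535902532948]) @ [[-0.61, -0.56, 0.56], [-0.43, -0.35, -0.83], [0.66, -0.75, -0.03]]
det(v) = 26.10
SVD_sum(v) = [[-1.44,  -1.33,  1.32], [-2.59,  -2.39,  2.37], [-1.28,  -1.18,  1.17]] + [[1.3, 1.06, 2.49], [-0.14, -0.12, -0.28], [-1.17, -0.96, -2.25]] + [[0.41, -0.46, -0.02], [-0.48, 0.54, 0.02], [0.51, -0.57, -0.02]]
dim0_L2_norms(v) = [3.76, 3.43, 4.48]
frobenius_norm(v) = 6.78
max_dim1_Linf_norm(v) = 3.79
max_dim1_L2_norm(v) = 4.32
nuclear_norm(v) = 10.56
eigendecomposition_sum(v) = [[(0.78+0j), (-0.66+0j), 0.62-0.00j],[(-0.67-0j), (0.56+0j), (-0.53+0j)],[0.11+0.00j, (-0.1+0j), (0.09-0j)]] + [[(-0.26+0.97j), (-0.03+1.11j), 1.59-0.15j], [-1.27+0.41j, -1.27+0.77j, (1.32+1.66j)], [(-1.03-0.78j), -1.31-0.58j, -0.60+1.96j]] + [[-0.26-0.97j, (-0.03-1.11j), (1.59+0.15j)], [-1.27-0.41j, (-1.27-0.77j), (1.32-1.66j)], [-1.03+0.78j, (-1.31+0.58j), -0.60-1.96j]]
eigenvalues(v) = [(1.44+0j), (-2.12+3.7j), (-2.12-3.7j)]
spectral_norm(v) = 5.29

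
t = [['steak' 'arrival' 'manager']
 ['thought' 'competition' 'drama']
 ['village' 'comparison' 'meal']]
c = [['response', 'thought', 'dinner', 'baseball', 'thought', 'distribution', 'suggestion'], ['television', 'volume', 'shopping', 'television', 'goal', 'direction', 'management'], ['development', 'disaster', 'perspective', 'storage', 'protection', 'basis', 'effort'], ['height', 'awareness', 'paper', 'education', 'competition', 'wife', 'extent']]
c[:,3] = ['baseball', 'television', 'storage', 'education']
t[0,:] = ['steak', 'arrival', 'manager']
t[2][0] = 'village'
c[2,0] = 'development'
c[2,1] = 'disaster'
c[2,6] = 'effort'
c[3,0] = 'height'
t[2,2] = 'meal'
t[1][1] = 'competition'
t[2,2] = 'meal'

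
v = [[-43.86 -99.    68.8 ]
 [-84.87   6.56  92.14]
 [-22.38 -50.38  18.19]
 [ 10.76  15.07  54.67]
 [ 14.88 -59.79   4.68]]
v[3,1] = 15.07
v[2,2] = 18.19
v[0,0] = -43.86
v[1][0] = -84.87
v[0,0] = -43.86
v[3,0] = 10.76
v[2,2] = 18.19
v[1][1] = 6.56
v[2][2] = 18.19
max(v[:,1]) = 15.07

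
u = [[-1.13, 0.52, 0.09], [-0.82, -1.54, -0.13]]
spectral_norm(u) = 1.75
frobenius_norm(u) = 2.15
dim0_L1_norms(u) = [1.95, 2.06, 0.22]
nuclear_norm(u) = 3.00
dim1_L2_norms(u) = [1.25, 1.75]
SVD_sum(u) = [[-0.07,-0.11,-0.01], [-0.9,-1.49,-0.12]] + [[-1.06, 0.63, 0.10], [0.08, -0.05, -0.01]]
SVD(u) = [[0.08, 1.00], [1.0, -0.08]] @ diag([1.7519983992613288, 1.2437047917354593]) @ [[-0.52, -0.85, -0.07],[-0.86, 0.51, 0.08]]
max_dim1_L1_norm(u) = 2.49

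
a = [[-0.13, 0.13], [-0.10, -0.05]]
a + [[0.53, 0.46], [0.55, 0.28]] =[[0.40, 0.59], [0.45, 0.23]]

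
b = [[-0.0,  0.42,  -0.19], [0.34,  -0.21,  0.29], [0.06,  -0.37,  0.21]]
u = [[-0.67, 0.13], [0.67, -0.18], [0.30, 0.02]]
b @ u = [[0.22, -0.08],[-0.28, 0.09],[-0.23, 0.08]]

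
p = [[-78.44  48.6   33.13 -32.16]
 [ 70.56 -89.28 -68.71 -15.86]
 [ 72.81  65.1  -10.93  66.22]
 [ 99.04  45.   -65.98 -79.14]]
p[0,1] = 48.6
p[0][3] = -32.16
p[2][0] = 72.81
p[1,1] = -89.28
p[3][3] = -79.14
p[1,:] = [70.56, -89.28, -68.71, -15.86]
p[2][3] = 66.22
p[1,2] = -68.71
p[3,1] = 45.0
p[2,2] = -10.93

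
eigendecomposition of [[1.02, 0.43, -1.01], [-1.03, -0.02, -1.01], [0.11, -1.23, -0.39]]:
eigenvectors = [[(-0.71+0j), (-0.71-0j), 0.19+0.00j], [(0.16-0.54j), (0.16+0.54j), 0.65+0.00j], [0.08+0.42j, (0.08-0.42j), 0.73+0.00j]]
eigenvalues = [(1.03+0.91j), (1.03-0.91j), (-1.45+0j)]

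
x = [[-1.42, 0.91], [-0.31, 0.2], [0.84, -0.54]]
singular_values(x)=[1.99, 0.0]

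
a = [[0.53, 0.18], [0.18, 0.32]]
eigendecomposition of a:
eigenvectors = [[0.87, -0.5], [0.5, 0.87]]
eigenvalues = [0.63, 0.22]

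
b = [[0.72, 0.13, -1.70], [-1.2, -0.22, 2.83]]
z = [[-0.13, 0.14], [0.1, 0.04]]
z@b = [[-0.26, -0.05, 0.62],[0.02, 0.00, -0.06]]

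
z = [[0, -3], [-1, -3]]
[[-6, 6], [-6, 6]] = z @ [[0, 0], [2, -2]]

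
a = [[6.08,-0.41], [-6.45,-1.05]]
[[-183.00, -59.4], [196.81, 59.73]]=a@[[-30.22, -9.62], [-1.8, 2.21]]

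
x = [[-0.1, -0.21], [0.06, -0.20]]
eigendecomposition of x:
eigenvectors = [[0.88+0.00j, (0.88-0j)], [(0.21-0.42j), 0.21+0.42j]]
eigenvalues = [(-0.15+0.1j), (-0.15-0.1j)]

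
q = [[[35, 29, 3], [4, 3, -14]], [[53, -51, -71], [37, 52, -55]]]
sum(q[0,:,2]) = -11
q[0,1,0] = 4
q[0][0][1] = 29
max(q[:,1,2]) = -14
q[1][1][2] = -55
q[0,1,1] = 3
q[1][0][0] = 53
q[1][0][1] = -51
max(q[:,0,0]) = 53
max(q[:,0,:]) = 53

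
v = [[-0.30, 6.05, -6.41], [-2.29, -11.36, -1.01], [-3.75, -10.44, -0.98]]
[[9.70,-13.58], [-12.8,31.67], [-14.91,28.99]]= v@ [[1.94, 0.08], [0.81, -2.76], [-0.84, -0.49]]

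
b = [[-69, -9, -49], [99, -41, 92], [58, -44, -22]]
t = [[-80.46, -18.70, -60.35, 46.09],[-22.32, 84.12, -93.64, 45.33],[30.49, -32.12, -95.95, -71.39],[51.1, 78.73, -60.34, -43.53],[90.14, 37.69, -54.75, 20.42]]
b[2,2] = -22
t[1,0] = -22.32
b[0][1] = -9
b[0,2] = -49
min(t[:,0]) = -80.46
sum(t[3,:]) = 25.960000000000008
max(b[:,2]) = 92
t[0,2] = -60.35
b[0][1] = -9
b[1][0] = 99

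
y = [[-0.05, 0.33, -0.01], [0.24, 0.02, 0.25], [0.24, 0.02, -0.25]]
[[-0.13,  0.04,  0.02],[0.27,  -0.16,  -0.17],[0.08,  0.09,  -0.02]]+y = [[-0.18, 0.37, 0.01],[0.51, -0.14, 0.08],[0.32, 0.11, -0.27]]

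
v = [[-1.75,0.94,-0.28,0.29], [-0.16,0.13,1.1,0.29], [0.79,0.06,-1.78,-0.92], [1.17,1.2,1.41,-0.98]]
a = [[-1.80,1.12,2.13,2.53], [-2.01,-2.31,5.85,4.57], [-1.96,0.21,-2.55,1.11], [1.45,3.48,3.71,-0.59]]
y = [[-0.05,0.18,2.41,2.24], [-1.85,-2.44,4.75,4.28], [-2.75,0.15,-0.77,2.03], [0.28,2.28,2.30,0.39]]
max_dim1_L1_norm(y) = 13.32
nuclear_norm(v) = 6.75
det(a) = -1.90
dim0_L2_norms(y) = [3.33, 3.35, 5.85, 5.25]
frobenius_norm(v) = 3.98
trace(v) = -4.38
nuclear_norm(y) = 15.01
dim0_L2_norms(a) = [3.64, 4.33, 7.68, 5.37]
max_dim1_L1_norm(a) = 14.74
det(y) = 54.38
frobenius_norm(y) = 9.17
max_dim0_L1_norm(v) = 4.57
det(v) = 0.02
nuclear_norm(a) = 17.64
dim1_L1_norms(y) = [4.88, 13.32, 5.7, 5.25]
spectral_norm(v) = 2.66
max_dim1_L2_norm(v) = 2.4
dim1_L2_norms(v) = [2.03, 1.16, 2.15, 2.4]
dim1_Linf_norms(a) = [2.53, 5.85, 2.55, 3.71]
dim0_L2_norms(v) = [2.25, 1.53, 2.54, 1.41]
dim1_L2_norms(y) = [3.3, 7.09, 3.51, 3.27]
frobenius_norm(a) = 10.95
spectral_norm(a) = 8.84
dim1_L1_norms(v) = [3.26, 1.68, 3.55, 4.76]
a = v + y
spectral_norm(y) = 7.91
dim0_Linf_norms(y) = [2.75, 2.44, 4.75, 4.28]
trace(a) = -7.25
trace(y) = -2.87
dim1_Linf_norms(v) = [1.75, 1.1, 1.78, 1.41]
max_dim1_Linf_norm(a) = 5.85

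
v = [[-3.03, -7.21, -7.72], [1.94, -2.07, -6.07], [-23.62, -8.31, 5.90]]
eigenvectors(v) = [[0.25, 0.60, -0.38], [0.34, 0.25, 0.77], [-0.91, 0.76, -0.52]]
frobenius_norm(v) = 28.77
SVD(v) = [[-0.14, 0.85, 0.5],[0.09, 0.52, -0.85],[-0.99, -0.08, -0.15]] @ diag([26.075497948085808, 12.116990845689612, 0.8211209441044255]) @ [[0.92,0.35,-0.2], [0.02,-0.54,-0.84], [0.4,-0.77,0.50]]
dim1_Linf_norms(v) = [7.72, 6.07, 23.62]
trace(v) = 0.80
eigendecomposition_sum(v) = [[4.02, -0.16, -3.15], [5.59, -0.22, -4.38], [-14.82, 0.58, 11.63]] + [[-7.34,-6.61,-4.48], [-3.05,-2.75,-1.86], [-9.20,-8.29,-5.62]] + [[0.29, -0.44, -0.09],[-0.6, 0.90, 0.18],[0.4, -0.61, -0.12]]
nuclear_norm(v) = 39.01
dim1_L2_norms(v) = [10.99, 6.7, 25.72]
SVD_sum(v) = [[-3.41, -1.29, 0.75],[2.09, 0.79, -0.46],[-23.55, -8.91, 5.17]] + [[0.22, -5.60, -8.68], [0.13, -3.40, -5.26], [-0.02, 0.51, 0.79]] + [[0.17, -0.32, 0.21],[-0.28, 0.54, -0.35],[-0.05, 0.09, -0.06]]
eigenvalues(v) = [15.43, -15.7, 1.07]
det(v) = -259.44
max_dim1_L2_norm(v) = 25.72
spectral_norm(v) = 26.08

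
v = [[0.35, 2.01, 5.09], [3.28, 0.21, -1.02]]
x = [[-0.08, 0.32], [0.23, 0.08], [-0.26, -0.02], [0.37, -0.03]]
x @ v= [[1.02, -0.09, -0.73], [0.34, 0.48, 1.09], [-0.16, -0.53, -1.3], [0.03, 0.74, 1.91]]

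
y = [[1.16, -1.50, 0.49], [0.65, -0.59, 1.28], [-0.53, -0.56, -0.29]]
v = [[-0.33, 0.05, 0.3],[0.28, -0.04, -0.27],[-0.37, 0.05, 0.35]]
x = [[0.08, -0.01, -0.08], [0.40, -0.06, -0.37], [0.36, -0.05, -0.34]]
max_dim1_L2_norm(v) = 0.51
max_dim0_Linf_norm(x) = 0.4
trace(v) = -0.02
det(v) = 0.00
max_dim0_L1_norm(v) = 0.98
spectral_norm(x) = 0.75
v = y @ x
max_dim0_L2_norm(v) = 0.57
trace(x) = -0.32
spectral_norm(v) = 0.78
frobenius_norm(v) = 0.78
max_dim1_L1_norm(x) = 0.83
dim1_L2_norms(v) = [0.45, 0.39, 0.51]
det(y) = 1.43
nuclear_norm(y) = 3.97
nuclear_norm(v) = 0.80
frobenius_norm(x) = 0.75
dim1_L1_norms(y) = [3.15, 2.52, 1.38]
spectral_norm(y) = 2.35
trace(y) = 0.28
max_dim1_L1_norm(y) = 3.15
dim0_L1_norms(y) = [2.34, 2.65, 2.06]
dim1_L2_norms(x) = [0.11, 0.55, 0.5]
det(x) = -0.00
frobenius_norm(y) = 2.63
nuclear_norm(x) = 0.76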